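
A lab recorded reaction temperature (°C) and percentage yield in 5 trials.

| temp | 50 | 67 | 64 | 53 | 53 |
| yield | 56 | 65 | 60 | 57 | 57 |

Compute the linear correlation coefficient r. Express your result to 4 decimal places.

n = 5, Σx = 287, Σy = 295, Σx² = 16703, Σy² = 17459, Σxy = 17037
nΣxy − ΣxΣy = 85185 − 84665 = 520
nΣx² − (Σx)² = 83515 − 82369 = 1146; nΣy² − (Σy)² = 87295 − 87025 = 270
r = 520 / √(1146 × 270) = 520 / 556.2553 ≈ 0.9348

0.9348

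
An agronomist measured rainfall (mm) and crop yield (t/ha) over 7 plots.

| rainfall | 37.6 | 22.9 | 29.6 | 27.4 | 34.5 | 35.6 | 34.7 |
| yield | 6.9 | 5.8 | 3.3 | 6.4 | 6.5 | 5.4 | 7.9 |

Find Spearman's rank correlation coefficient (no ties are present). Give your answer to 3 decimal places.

0.393

Rank rainfall: 7, 1, 3, 2, 4, 6, 5
Rank yield: 6, 3, 1, 4, 5, 2, 7
d = rank(rainfall) − rank(yield): 1, -2, 2, -2, -1, 4, -2; Σd² = 34
ρ = 1 − 6Σd² / [n(n²−1)] = 1 − 6×34 / (7×48) = 1 − 204/336 ≈ 0.393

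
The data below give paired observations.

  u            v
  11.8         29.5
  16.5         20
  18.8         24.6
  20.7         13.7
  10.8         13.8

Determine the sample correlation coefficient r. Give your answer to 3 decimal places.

n = 5, Σu = 78.6, Σv = 101.6, Σu² = 1310.06, Σv² = 2253.54, Σuv = 1573.21
nΣuv − ΣuΣv = 7866.05 − 7985.76 = -119.71
nΣu² − (Σu)² = 6550.3 − 6177.96 = 372.34; nΣv² − (Σv)² = 11267.7 − 10322.56 = 945.14
r = -119.71 / √(372.34 × 945.14) = -119.71 / 593.2229 ≈ -0.202

-0.202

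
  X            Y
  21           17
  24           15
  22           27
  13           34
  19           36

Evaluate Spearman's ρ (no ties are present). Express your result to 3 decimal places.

-0.800

Rank X: 3, 5, 4, 1, 2
Rank Y: 2, 1, 3, 4, 5
d = rank(X) − rank(Y): 1, 4, 1, -3, -3; Σd² = 36
ρ = 1 − 6Σd² / [n(n²−1)] = 1 − 6×36 / (5×24) = 1 − 216/120 ≈ -0.800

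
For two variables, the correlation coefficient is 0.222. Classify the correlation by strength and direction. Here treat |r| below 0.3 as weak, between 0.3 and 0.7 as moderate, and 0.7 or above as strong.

weak positive

r = 0.222 > 0 so the relationship is positive.
|r| = 0.222, which falls in the weak range.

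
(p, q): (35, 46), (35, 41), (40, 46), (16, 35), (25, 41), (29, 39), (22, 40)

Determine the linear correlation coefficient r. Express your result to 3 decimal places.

n = 7, Σp = 202, Σq = 288, Σp² = 6256, Σq² = 11940, Σpq = 8481
nΣpq − ΣpΣq = 59367 − 58176 = 1191
nΣp² − (Σp)² = 43792 − 40804 = 2988; nΣq² − (Σq)² = 83580 − 82944 = 636
r = 1191 / √(2988 × 636) = 1191 / 1378.5384 ≈ 0.864

0.864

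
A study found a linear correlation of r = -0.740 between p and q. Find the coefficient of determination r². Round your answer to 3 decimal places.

0.548

r² = (-0.740)² = 0.548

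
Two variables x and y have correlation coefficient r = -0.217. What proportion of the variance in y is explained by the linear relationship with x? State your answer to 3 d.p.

r² = (-0.217)² = 0.047

0.047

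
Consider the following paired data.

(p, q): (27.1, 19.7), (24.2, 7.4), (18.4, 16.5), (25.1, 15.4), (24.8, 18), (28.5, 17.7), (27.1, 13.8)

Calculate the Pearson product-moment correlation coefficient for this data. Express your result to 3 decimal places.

0.154

n = 7, Σp = 175.2, Σq = 108.5, Σp² = 4450.32, Σq² = 1779.99, Σpq = 2727.92
nΣpq − ΣpΣq = 19095.44 − 19009.2 = 86.24
nΣp² − (Σp)² = 31152.24 − 30695.04 = 457.2; nΣq² − (Σq)² = 12459.93 − 11772.25 = 687.68
r = 86.24 / √(457.2 × 687.68) = 86.24 / 560.7203 ≈ 0.154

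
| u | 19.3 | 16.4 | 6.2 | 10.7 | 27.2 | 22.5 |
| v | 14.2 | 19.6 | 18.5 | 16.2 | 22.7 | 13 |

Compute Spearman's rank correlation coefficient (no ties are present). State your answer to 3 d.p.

0.029

Rank u: 4, 3, 1, 2, 6, 5
Rank v: 2, 5, 4, 3, 6, 1
d = rank(u) − rank(v): 2, -2, -3, -1, 0, 4; Σd² = 34
ρ = 1 − 6Σd² / [n(n²−1)] = 1 − 6×34 / (6×35) = 1 − 204/210 ≈ 0.029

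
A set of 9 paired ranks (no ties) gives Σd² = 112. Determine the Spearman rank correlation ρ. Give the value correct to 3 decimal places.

ρ = 1 − 6Σd² / [n(n²−1)] = 1 − 6×112 / (9×80)
  = 1 − 672/720 = 1 − 0.9333 ≈ 0.067

0.067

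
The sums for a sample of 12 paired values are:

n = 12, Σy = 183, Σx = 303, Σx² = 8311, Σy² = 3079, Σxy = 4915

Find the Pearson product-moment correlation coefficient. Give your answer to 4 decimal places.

0.6745

r = (nΣxy − ΣxΣy) / √[(nΣx² − (Σx)²)(nΣy² − (Σy)²)]
Numerator: 12×4915 − 303×183 = 3531
Denominator: √[(99732 − 91809)(36948 − 33489)] = √[7923 × 3459] = 5235.0413
r = 3531 / 5235.0413 ≈ 0.6745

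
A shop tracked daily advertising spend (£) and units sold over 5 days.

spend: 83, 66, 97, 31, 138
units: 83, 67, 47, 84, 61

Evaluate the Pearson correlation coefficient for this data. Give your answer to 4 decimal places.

n = 5, Σx = 415, Σy = 342, Σx² = 40659, Σy² = 24364, Σxy = 26892
nΣxy − ΣxΣy = 134460 − 141930 = -7470
nΣx² − (Σx)² = 203295 − 172225 = 31070; nΣy² − (Σy)² = 121820 − 116964 = 4856
r = -7470 / √(31070 × 4856) = -7470 / 12283.1559 ≈ -0.6081

-0.6081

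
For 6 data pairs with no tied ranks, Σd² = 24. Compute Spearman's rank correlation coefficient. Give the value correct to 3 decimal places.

0.314

ρ = 1 − 6Σd² / [n(n²−1)] = 1 − 6×24 / (6×35)
  = 1 − 144/210 = 1 − 0.6857 ≈ 0.314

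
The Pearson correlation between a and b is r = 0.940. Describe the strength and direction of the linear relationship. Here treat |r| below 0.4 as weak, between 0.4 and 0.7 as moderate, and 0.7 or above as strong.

r = 0.940 > 0 so the relationship is positive.
|r| = 0.940, which falls in the strong range.

strong positive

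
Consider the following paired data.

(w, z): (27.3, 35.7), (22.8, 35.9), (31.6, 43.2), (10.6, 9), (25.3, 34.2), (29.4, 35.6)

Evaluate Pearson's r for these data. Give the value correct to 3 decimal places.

n = 6, Σw = 147, Σz = 193.6, Σw² = 3880.5, Σz² = 6947.54, Σwz = 5165.55
nΣwz − ΣwΣz = 30993.3 − 28459.2 = 2534.1
nΣw² − (Σw)² = 23283 − 21609 = 1674; nΣz² − (Σz)² = 41685.24 − 37480.96 = 4204.28
r = 2534.1 / √(1674 × 4204.28) = 2534.1 / 2652.9163 ≈ 0.955

0.955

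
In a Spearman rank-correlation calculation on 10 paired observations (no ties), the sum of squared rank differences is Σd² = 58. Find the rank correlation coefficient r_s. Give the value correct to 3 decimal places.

0.648

ρ = 1 − 6Σd² / [n(n²−1)] = 1 − 6×58 / (10×99)
  = 1 − 348/990 = 1 − 0.3515 ≈ 0.648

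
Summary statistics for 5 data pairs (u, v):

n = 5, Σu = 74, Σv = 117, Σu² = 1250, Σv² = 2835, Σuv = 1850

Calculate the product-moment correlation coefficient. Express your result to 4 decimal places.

0.9652

r = (nΣuv − ΣuΣv) / √[(nΣu² − (Σu)²)(nΣv² − (Σv)²)]
Numerator: 5×1850 − 74×117 = 592
Denominator: √[(6250 − 5476)(14175 − 13689)] = √[774 × 486] = 613.3221
r = 592 / 613.3221 ≈ 0.9652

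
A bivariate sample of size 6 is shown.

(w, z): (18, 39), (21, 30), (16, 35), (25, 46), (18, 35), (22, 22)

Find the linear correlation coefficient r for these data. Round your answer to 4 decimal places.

n = 6, Σw = 120, Σz = 207, Σw² = 2454, Σz² = 7471, Σwz = 4156
nΣwz − ΣwΣz = 24936 − 24840 = 96
nΣw² − (Σw)² = 14724 − 14400 = 324; nΣz² − (Σz)² = 44826 − 42849 = 1977
r = 96 / √(324 × 1977) = 96 / 800.3424 ≈ 0.1199

0.1199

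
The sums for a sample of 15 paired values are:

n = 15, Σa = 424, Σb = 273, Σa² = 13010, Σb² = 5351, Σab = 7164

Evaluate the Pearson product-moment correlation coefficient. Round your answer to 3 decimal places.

-0.883

r = (nΣab − ΣaΣb) / √[(nΣa² − (Σa)²)(nΣb² − (Σb)²)]
Numerator: 15×7164 − 424×273 = -8292
Denominator: √[(195150 − 179776)(80265 − 74529)] = √[15374 × 5736] = 9390.7009
r = -8292 / 9390.7009 ≈ -0.883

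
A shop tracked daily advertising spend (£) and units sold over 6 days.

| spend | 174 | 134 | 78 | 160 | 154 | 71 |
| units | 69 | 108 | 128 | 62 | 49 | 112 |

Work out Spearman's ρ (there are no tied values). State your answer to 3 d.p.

-0.714

Rank spend: 6, 3, 2, 5, 4, 1
Rank units: 3, 4, 6, 2, 1, 5
d = rank(spend) − rank(units): 3, -1, -4, 3, 3, -4; Σd² = 60
ρ = 1 − 6Σd² / [n(n²−1)] = 1 − 6×60 / (6×35) = 1 − 360/210 ≈ -0.714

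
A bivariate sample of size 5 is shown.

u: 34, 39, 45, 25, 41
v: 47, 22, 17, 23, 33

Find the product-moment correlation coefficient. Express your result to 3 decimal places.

n = 5, Σu = 184, Σv = 142, Σu² = 7008, Σv² = 4600, Σuv = 5149
nΣuv − ΣuΣv = 25745 − 26128 = -383
nΣu² − (Σu)² = 35040 − 33856 = 1184; nΣv² − (Σv)² = 23000 − 20164 = 2836
r = -383 / √(1184 × 2836) = -383 / 1832.4366 ≈ -0.209

-0.209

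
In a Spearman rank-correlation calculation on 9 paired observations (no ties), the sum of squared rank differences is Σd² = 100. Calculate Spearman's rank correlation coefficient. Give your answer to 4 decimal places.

0.1667

ρ = 1 − 6Σd² / [n(n²−1)] = 1 − 6×100 / (9×80)
  = 1 − 600/720 = 1 − 0.83333 ≈ 0.1667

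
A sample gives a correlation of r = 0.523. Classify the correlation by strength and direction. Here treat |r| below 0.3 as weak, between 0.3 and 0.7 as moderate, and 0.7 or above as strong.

r = 0.523 > 0 so the relationship is positive.
|r| = 0.523, which falls in the moderate range.

moderate positive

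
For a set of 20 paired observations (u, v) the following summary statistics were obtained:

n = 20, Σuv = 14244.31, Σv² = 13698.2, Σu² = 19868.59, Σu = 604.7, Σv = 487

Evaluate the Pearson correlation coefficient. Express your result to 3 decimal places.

-0.281

r = (nΣuv − ΣuΣv) / √[(nΣu² − (Σu)²)(nΣv² − (Σv)²)]
Numerator: 20×14244.31 − 604.7×487 = -9602.7
Denominator: √[(397371.8 − 365662.09)(273964 − 237169)] = √[31709.71 × 36795] = 34157.8509
r = -9602.7 / 34157.8509 ≈ -0.281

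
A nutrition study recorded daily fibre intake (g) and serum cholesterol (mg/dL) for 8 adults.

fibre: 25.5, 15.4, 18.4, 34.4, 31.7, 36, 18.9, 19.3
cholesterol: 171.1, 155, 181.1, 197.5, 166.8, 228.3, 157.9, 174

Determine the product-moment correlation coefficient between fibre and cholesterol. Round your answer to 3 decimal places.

0.737

n = 8, Σx = 199.6, Σy = 1431.7, Σx² = 5439.92, Σy² = 260255.21, Σxy = 36725.16
nΣxy − ΣxΣy = 293801.28 − 285767.32 = 8033.96
nΣx² − (Σx)² = 43519.36 − 39840.16 = 3679.2; nΣy² − (Σy)² = 2082041.68 − 2049764.89 = 32276.79
r = 8033.96 / √(3679.2 × 32276.79) = 8033.96 / 10897.3743 ≈ 0.737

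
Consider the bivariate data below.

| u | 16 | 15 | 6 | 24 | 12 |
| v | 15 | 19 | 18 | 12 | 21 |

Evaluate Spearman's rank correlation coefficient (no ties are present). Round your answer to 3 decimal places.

Rank u: 4, 3, 1, 5, 2
Rank v: 2, 4, 3, 1, 5
d = rank(u) − rank(v): 2, -1, -2, 4, -3; Σd² = 34
ρ = 1 − 6Σd² / [n(n²−1)] = 1 − 6×34 / (5×24) = 1 − 204/120 ≈ -0.700

-0.700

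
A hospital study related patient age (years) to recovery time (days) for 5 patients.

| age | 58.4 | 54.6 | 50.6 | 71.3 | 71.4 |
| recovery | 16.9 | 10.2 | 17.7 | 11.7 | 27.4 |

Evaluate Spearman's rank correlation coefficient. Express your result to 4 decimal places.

0.3000

Rank age: 3, 2, 1, 4, 5
Rank recovery: 3, 1, 4, 2, 5
d = rank(age) − rank(recovery): 0, 1, -3, 2, 0; Σd² = 14
ρ = 1 − 6Σd² / [n(n²−1)] = 1 − 6×14 / (5×24) = 1 − 84/120 ≈ 0.3000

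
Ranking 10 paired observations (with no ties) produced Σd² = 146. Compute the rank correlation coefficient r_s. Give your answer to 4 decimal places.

ρ = 1 − 6Σd² / [n(n²−1)] = 1 − 6×146 / (10×99)
  = 1 − 876/990 = 1 − 0.88485 ≈ 0.1152

0.1152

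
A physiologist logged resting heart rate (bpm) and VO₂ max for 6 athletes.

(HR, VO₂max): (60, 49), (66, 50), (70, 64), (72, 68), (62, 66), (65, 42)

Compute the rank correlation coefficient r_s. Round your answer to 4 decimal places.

Rank HR: 1, 4, 5, 6, 2, 3
Rank VO₂max: 2, 3, 4, 6, 5, 1
d = rank(HR) − rank(VO₂max): -1, 1, 1, 0, -3, 2; Σd² = 16
ρ = 1 − 6Σd² / [n(n²−1)] = 1 − 6×16 / (6×35) = 1 − 96/210 ≈ 0.5429

0.5429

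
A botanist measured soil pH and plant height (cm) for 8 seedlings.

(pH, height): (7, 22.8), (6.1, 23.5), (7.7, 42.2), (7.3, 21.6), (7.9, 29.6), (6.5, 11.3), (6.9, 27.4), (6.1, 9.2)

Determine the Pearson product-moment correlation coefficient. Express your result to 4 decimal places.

n = 8, Σx = 55.5, Σy = 187.6, Σx² = 388.27, Σy² = 5158.74, Σxy = 1338.04
nΣxy − ΣxΣy = 10704.32 − 10411.8 = 292.52
nΣx² − (Σx)² = 3106.16 − 3080.25 = 25.91; nΣy² − (Σy)² = 41269.92 − 35193.76 = 6076.16
r = 292.52 / √(25.91 × 6076.16) = 292.52 / 396.7787 ≈ 0.7372

0.7372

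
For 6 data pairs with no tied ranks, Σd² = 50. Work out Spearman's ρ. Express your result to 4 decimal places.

ρ = 1 − 6Σd² / [n(n²−1)] = 1 − 6×50 / (6×35)
  = 1 − 300/210 = 1 − 1.42857 ≈ -0.4286

-0.4286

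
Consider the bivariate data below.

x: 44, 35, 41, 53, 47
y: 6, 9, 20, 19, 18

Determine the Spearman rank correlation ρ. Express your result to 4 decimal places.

0.2000

Rank x: 3, 1, 2, 5, 4
Rank y: 1, 2, 5, 4, 3
d = rank(x) − rank(y): 2, -1, -3, 1, 1; Σd² = 16
ρ = 1 − 6Σd² / [n(n²−1)] = 1 − 6×16 / (5×24) = 1 − 96/120 ≈ 0.2000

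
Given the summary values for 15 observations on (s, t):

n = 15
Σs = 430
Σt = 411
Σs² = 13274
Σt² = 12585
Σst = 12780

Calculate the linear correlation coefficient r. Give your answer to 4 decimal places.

r = (nΣst − ΣsΣt) / √[(nΣs² − (Σs)²)(nΣt² − (Σt)²)]
Numerator: 15×12780 − 430×411 = 14970
Denominator: √[(199110 − 184900)(188775 − 168921)] = √[14210 × 19854] = 16796.5872
r = 14970 / 16796.5872 ≈ 0.8913

0.8913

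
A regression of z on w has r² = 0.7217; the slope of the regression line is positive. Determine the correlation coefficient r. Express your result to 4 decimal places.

|r| = √0.7217 = 0.8495
The association is positive, so r = 0.8495.

0.8495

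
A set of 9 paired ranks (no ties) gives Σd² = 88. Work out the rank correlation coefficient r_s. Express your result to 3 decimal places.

0.267

ρ = 1 − 6Σd² / [n(n²−1)] = 1 − 6×88 / (9×80)
  = 1 − 528/720 = 1 − 0.7333 ≈ 0.267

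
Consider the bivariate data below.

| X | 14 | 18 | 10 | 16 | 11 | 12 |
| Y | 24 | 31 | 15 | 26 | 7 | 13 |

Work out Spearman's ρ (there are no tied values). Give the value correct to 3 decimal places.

Rank X: 4, 6, 1, 5, 2, 3
Rank Y: 4, 6, 3, 5, 1, 2
d = rank(X) − rank(Y): 0, 0, -2, 0, 1, 1; Σd² = 6
ρ = 1 − 6Σd² / [n(n²−1)] = 1 − 6×6 / (6×35) = 1 − 36/210 ≈ 0.829

0.829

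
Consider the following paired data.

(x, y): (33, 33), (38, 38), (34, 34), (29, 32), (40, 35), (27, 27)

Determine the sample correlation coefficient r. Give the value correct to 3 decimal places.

n = 6, Σx = 201, Σy = 199, Σx² = 6859, Σy² = 6667, Σxy = 6746
nΣxy − ΣxΣy = 40476 − 39999 = 477
nΣx² − (Σx)² = 41154 − 40401 = 753; nΣy² − (Σy)² = 40002 − 39601 = 401
r = 477 / √(753 × 401) = 477 / 549.5025 ≈ 0.868

0.868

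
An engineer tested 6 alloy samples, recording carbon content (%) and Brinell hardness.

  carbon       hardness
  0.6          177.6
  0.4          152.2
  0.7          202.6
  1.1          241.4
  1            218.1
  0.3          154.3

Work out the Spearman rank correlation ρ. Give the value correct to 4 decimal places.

0.9429

Rank carbon: 3, 2, 4, 6, 5, 1
Rank hardness: 3, 1, 4, 6, 5, 2
d = rank(carbon) − rank(hardness): 0, 1, 0, 0, 0, -1; Σd² = 2
ρ = 1 − 6Σd² / [n(n²−1)] = 1 − 6×2 / (6×35) = 1 − 12/210 ≈ 0.9429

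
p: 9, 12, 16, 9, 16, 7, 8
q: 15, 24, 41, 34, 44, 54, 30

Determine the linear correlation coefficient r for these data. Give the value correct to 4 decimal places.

0.1535

n = 7, Σp = 77, Σq = 242, Σp² = 931, Σq² = 9390, Σpq = 2707
nΣpq − ΣpΣq = 18949 − 18634 = 315
nΣp² − (Σp)² = 6517 − 5929 = 588; nΣq² − (Σq)² = 65730 − 58564 = 7166
r = 315 / √(588 × 7166) = 315 / 2052.7075 ≈ 0.1535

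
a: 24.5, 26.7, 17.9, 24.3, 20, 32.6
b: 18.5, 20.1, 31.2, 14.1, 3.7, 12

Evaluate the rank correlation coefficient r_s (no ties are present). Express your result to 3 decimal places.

Rank a: 4, 5, 1, 3, 2, 6
Rank b: 4, 5, 6, 3, 1, 2
d = rank(a) − rank(b): 0, 0, -5, 0, 1, 4; Σd² = 42
ρ = 1 − 6Σd² / [n(n²−1)] = 1 − 6×42 / (6×35) = 1 − 252/210 ≈ -0.200

-0.200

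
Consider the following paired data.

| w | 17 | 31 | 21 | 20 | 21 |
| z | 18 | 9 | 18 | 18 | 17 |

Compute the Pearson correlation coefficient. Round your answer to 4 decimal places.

n = 5, Σw = 110, Σz = 80, Σw² = 2532, Σz² = 1342, Σwz = 1680
nΣwz − ΣwΣz = 8400 − 8800 = -400
nΣw² − (Σw)² = 12660 − 12100 = 560; nΣz² − (Σz)² = 6710 − 6400 = 310
r = -400 / √(560 × 310) = -400 / 416.6533 ≈ -0.9600

-0.9600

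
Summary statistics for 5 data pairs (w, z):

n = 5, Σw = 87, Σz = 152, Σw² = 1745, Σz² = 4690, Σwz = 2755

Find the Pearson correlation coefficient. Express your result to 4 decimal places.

0.8712

r = (nΣwz − ΣwΣz) / √[(nΣw² − (Σw)²)(nΣz² − (Σz)²)]
Numerator: 5×2755 − 87×152 = 551
Denominator: √[(8725 − 7569)(23450 − 23104)] = √[1156 × 346] = 632.4366
r = 551 / 632.4366 ≈ 0.8712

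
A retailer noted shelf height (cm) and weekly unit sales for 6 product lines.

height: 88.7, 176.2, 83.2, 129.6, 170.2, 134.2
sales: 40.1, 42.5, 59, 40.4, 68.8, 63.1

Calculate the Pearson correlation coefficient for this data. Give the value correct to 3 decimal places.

n = 6, Σx = 782.1, Σy = 313.9, Σx² = 109610.21, Σy² = 17242.47, Σxy = 41367.79
nΣxy − ΣxΣy = 248206.74 − 245501.19 = 2705.55
nΣx² − (Σx)² = 657661.26 − 611680.41 = 45980.85; nΣy² − (Σy)² = 103454.82 − 98533.21 = 4921.61
r = 2705.55 / √(45980.85 × 4921.61) = 2705.55 / 15043.2646 ≈ 0.180

0.180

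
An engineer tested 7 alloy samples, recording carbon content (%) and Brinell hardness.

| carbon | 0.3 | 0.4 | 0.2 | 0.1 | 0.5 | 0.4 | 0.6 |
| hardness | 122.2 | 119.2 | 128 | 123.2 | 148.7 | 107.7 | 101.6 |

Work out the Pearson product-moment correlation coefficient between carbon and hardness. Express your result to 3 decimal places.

n = 7, Σx = 2.5, Σy = 850.6, Σx² = 1.07, Σy² = 104737.26, Σxy = 300.65
nΣxy − ΣxΣy = 2104.55 − 2126.5 = -21.95
nΣx² − (Σx)² = 7.49 − 6.25 = 1.24; nΣy² − (Σy)² = 733160.82 − 723520.36 = 9640.46
r = -21.95 / √(1.24 × 9640.46) = -21.95 / 109.3351 ≈ -0.201

-0.201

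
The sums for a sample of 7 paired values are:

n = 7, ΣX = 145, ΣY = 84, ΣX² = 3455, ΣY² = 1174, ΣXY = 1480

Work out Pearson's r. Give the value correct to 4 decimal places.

-0.9498

r = (nΣXY − ΣXΣY) / √[(nΣX² − (ΣX)²)(nΣY² − (ΣY)²)]
Numerator: 7×1480 − 145×84 = -1820
Denominator: √[(24185 − 21025)(8218 − 7056)] = √[3160 × 1162] = 1916.2255
r = -1820 / 1916.2255 ≈ -0.9498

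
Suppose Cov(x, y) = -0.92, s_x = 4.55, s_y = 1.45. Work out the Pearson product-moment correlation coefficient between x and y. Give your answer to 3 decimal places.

r = Cov(x,y) / (s_x · s_y) = -0.92 / (4.55 × 1.45)
  = -0.92 / 6.5975 ≈ -0.139

-0.139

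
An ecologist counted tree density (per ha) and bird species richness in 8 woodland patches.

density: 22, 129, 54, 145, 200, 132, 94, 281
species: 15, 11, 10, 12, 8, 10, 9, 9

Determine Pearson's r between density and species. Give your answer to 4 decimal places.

n = 8, Σx = 1057, Σy = 84, Σx² = 186287, Σy² = 916, Σxy = 10324
nΣxy − ΣxΣy = 82592 − 88788 = -6196
nΣx² − (Σx)² = 1490296 − 1117249 = 373047; nΣy² − (Σy)² = 7328 − 7056 = 272
r = -6196 / √(373047 × 272) = -6196 / 10073.1715 ≈ -0.6151

-0.6151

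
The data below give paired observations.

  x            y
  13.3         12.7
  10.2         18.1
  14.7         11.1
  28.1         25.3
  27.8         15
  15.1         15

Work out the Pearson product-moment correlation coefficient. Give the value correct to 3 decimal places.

n = 6, Σx = 109.2, Σy = 97.2, Σx² = 2287.48, Σy² = 1702.2, Σxy = 1871.13
nΣxy − ΣxΣy = 11226.78 − 10614.24 = 612.54
nΣx² − (Σx)² = 13724.88 − 11924.64 = 1800.24; nΣy² − (Σy)² = 10213.2 − 9447.84 = 765.36
r = 612.54 / √(1800.24 × 765.36) = 612.54 / 1173.8108 ≈ 0.522

0.522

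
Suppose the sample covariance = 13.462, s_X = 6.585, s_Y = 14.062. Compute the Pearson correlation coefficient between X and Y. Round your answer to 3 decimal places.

r = Cov(X,Y) / (s_X · s_Y) = 13.462 / (6.585 × 14.062)
  = 13.462 / 92.5983 ≈ 0.145

0.145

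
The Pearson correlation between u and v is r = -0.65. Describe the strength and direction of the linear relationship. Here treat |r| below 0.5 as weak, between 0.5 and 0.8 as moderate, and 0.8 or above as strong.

moderate negative

r = -0.65 < 0 so the relationship is negative.
|r| = 0.65, which falls in the moderate range.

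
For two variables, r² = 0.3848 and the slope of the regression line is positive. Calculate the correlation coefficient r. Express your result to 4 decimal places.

|r| = √0.3848 = 0.6203
The association is positive, so r = 0.6203.

0.6203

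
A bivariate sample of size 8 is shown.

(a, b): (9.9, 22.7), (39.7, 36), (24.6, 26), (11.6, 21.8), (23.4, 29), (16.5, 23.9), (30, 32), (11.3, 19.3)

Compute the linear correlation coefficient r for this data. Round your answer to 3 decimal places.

n = 8, Σa = 167, Σb = 210.7, Σa² = 4261.32, Σb² = 5771.23, Σab = 4797.45
nΣab − ΣaΣb = 38379.6 − 35186.9 = 3192.7
nΣa² − (Σa)² = 34090.56 − 27889 = 6201.56; nΣb² − (Σb)² = 46169.84 − 44394.49 = 1775.35
r = 3192.7 / √(6201.56 × 1775.35) = 3192.7 / 3318.1229 ≈ 0.962

0.962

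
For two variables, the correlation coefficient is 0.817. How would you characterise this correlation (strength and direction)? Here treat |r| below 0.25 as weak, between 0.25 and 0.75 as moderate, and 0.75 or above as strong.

strong positive

r = 0.817 > 0 so the relationship is positive.
|r| = 0.817, which falls in the strong range.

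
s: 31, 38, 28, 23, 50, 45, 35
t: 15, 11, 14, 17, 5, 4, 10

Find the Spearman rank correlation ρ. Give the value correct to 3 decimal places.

Rank s: 3, 5, 2, 1, 7, 6, 4
Rank t: 6, 4, 5, 7, 2, 1, 3
d = rank(s) − rank(t): -3, 1, -3, -6, 5, 5, 1; Σd² = 106
ρ = 1 − 6Σd² / [n(n²−1)] = 1 − 6×106 / (7×48) = 1 − 636/336 ≈ -0.893

-0.893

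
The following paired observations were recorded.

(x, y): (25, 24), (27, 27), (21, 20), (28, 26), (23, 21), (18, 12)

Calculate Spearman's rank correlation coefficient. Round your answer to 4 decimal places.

Rank x: 4, 5, 2, 6, 3, 1
Rank y: 4, 6, 2, 5, 3, 1
d = rank(x) − rank(y): 0, -1, 0, 1, 0, 0; Σd² = 2
ρ = 1 − 6Σd² / [n(n²−1)] = 1 − 6×2 / (6×35) = 1 − 12/210 ≈ 0.9429

0.9429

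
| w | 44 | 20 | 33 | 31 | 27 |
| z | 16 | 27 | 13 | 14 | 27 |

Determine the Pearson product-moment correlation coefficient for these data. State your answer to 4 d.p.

n = 5, Σw = 155, Σz = 97, Σw² = 5115, Σz² = 2079, Σwz = 2836
nΣwz − ΣwΣz = 14180 − 15035 = -855
nΣw² − (Σw)² = 25575 − 24025 = 1550; nΣz² − (Σz)² = 10395 − 9409 = 986
r = -855 / √(1550 × 986) = -855 / 1236.2443 ≈ -0.6916

-0.6916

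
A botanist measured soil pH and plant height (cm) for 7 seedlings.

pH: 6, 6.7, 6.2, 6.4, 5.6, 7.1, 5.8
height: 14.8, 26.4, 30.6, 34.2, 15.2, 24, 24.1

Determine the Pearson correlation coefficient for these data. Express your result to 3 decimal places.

n = 7, Σx = 43.8, Σy = 169.3, Σx² = 275.7, Σy² = 4409.85, Σxy = 1069.58
nΣxy − ΣxΣy = 7487.06 − 7415.34 = 71.72
nΣx² − (Σx)² = 1929.9 − 1918.44 = 11.46; nΣy² − (Σy)² = 30868.95 − 28662.49 = 2206.46
r = 71.72 / √(11.46 × 2206.46) = 71.72 / 159.0158 ≈ 0.451

0.451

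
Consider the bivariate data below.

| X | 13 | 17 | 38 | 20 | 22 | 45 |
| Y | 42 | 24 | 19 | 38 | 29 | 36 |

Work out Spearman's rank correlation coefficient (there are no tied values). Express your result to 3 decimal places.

Rank X: 1, 2, 5, 3, 4, 6
Rank Y: 6, 2, 1, 5, 3, 4
d = rank(X) − rank(Y): -5, 0, 4, -2, 1, 2; Σd² = 50
ρ = 1 − 6Σd² / [n(n²−1)] = 1 − 6×50 / (6×35) = 1 − 300/210 ≈ -0.429

-0.429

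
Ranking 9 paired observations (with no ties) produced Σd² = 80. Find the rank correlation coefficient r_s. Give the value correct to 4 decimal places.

ρ = 1 − 6Σd² / [n(n²−1)] = 1 − 6×80 / (9×80)
  = 1 − 480/720 = 1 − 0.66667 ≈ 0.3333

0.3333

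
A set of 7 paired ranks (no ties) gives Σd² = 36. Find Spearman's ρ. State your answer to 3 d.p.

ρ = 1 − 6Σd² / [n(n²−1)] = 1 − 6×36 / (7×48)
  = 1 − 216/336 = 1 − 0.6429 ≈ 0.357

0.357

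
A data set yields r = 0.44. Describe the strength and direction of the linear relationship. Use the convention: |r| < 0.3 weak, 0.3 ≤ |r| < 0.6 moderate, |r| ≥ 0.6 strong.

moderate positive

r = 0.44 > 0 so the relationship is positive.
|r| = 0.44, which falls in the moderate range.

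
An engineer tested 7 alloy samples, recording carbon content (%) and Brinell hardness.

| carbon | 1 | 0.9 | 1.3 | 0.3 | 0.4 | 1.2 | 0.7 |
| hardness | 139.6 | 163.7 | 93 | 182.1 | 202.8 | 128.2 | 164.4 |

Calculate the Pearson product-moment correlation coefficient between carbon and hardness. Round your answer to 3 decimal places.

-0.925

n = 7, Σx = 5.8, Σy = 1073.8, Σx² = 5.68, Σy² = 172685.7, Σxy = 812.5
nΣxy − ΣxΣy = 5687.5 − 6228.04 = -540.54
nΣx² − (Σx)² = 39.76 − 33.64 = 6.12; nΣy² − (Σy)² = 1208799.9 − 1153046.44 = 55753.46
r = -540.54 / √(6.12 × 55753.46) = -540.54 / 584.1328 ≈ -0.925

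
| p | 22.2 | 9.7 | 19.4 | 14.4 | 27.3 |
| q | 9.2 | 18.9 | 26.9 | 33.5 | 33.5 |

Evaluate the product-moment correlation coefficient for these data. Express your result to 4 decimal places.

n = 5, Σp = 93, Σq = 122, Σp² = 1915.94, Σq² = 3409.96, Σpq = 2306.38
nΣpq − ΣpΣq = 11531.9 − 11346 = 185.9
nΣp² − (Σp)² = 9579.7 − 8649 = 930.7; nΣq² − (Σq)² = 17049.8 − 14884 = 2165.8
r = 185.9 / √(930.7 × 2165.8) = 185.9 / 1419.7570 ≈ 0.1309

0.1309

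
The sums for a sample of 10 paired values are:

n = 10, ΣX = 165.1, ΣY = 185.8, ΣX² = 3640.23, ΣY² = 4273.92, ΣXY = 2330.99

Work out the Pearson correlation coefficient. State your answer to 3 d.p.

-0.850

r = (nΣXY − ΣXΣY) / √[(nΣX² − (ΣX)²)(nΣY² − (ΣY)²)]
Numerator: 10×2330.99 − 165.1×185.8 = -7365.68
Denominator: √[(36402.3 − 27258.01)(42739.2 − 34521.64)] = √[9144.29 × 8217.56] = 8668.5496
r = -7365.68 / 8668.5496 ≈ -0.850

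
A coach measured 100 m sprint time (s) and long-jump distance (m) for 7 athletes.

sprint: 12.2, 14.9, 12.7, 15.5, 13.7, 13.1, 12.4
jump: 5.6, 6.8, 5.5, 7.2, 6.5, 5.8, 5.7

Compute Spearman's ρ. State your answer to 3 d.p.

0.893

Rank sprint: 1, 6, 3, 7, 5, 4, 2
Rank jump: 2, 6, 1, 7, 5, 4, 3
d = rank(sprint) − rank(jump): -1, 0, 2, 0, 0, 0, -1; Σd² = 6
ρ = 1 − 6Σd² / [n(n²−1)] = 1 − 6×6 / (7×48) = 1 − 36/336 ≈ 0.893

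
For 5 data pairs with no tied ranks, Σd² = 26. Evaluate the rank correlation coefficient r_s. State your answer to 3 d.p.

-0.300

ρ = 1 − 6Σd² / [n(n²−1)] = 1 − 6×26 / (5×24)
  = 1 − 156/120 = 1 − 1.3000 ≈ -0.300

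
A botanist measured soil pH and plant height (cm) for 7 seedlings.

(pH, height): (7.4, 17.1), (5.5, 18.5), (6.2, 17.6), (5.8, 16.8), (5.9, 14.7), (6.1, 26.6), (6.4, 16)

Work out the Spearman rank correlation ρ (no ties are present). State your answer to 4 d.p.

Rank pH: 7, 1, 5, 2, 3, 4, 6
Rank height: 4, 6, 5, 3, 1, 7, 2
d = rank(pH) − rank(height): 3, -5, 0, -1, 2, -3, 4; Σd² = 64
ρ = 1 − 6Σd² / [n(n²−1)] = 1 − 6×64 / (7×48) = 1 − 384/336 ≈ -0.1429

-0.1429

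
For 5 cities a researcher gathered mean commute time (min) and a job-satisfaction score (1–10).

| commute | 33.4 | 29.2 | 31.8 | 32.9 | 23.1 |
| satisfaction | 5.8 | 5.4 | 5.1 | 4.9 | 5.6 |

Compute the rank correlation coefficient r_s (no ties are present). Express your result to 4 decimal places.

Rank commute: 5, 2, 3, 4, 1
Rank satisfaction: 5, 3, 2, 1, 4
d = rank(commute) − rank(satisfaction): 0, -1, 1, 3, -3; Σd² = 20
ρ = 1 − 6Σd² / [n(n²−1)] = 1 − 6×20 / (5×24) = 1 − 120/120 ≈ 0.0000

0.0000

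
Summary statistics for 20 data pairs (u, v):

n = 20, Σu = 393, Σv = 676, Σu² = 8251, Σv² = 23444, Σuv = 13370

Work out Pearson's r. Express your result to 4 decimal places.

0.1544

r = (nΣuv − ΣuΣv) / √[(nΣu² − (Σu)²)(nΣv² − (Σv)²)]
Numerator: 20×13370 − 393×676 = 1732
Denominator: √[(165020 − 154449)(468880 − 456976)] = √[10571 × 11904] = 11217.7174
r = 1732 / 11217.7174 ≈ 0.1544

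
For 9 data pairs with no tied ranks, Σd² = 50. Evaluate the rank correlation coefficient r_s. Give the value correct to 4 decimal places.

ρ = 1 − 6Σd² / [n(n²−1)] = 1 − 6×50 / (9×80)
  = 1 − 300/720 = 1 − 0.41667 ≈ 0.5833

0.5833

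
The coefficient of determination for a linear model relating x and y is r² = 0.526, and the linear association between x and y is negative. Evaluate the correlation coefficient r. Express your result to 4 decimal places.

|r| = √0.526 = 0.7253
The association is negative, so r = −0.7253.

-0.7253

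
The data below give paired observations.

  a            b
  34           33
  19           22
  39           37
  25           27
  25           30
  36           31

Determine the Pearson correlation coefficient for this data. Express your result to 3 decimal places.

0.920

n = 6, Σa = 178, Σb = 180, Σa² = 5584, Σb² = 5532, Σab = 5524
nΣab − ΣaΣb = 33144 − 32040 = 1104
nΣa² − (Σa)² = 33504 − 31684 = 1820; nΣb² − (Σb)² = 33192 − 32400 = 792
r = 1104 / √(1820 × 792) = 1104 / 1200.5999 ≈ 0.920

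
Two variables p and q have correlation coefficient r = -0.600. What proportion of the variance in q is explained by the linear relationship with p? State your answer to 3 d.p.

r² = (-0.600)² = 0.360

0.360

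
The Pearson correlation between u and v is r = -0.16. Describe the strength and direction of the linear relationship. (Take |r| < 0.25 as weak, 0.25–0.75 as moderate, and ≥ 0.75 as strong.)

weak negative

r = -0.16 < 0 so the relationship is negative.
|r| = 0.16, which falls in the weak range.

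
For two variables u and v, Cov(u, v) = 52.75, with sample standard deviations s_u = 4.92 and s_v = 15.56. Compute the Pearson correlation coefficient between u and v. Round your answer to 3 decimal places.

r = Cov(u,v) / (s_u · s_v) = 52.75 / (4.92 × 15.56)
  = 52.75 / 76.5552 ≈ 0.689

0.689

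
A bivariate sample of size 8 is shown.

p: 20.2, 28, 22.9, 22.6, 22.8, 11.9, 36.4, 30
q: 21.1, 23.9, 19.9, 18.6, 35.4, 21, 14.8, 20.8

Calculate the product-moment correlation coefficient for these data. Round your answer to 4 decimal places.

n = 8, Σp = 194.8, Σq = 175.5, Σp² = 5113.62, Σq² = 4104.23, Σpq = 4191.23
nΣpq − ΣpΣq = 33529.84 − 34187.4 = -657.56
nΣp² − (Σp)² = 40908.96 − 37947.04 = 2961.92; nΣq² − (Σq)² = 32833.84 − 30800.25 = 2033.59
r = -657.56 / √(2961.92 × 2033.59) = -657.56 / 2454.2475 ≈ -0.2679

-0.2679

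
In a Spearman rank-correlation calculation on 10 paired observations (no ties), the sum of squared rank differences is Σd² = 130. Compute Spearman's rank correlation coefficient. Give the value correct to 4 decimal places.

ρ = 1 − 6Σd² / [n(n²−1)] = 1 − 6×130 / (10×99)
  = 1 − 780/990 = 1 − 0.78788 ≈ 0.2121

0.2121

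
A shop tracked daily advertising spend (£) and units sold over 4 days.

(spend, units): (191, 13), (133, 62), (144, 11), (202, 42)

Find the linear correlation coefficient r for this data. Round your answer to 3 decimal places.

n = 4, Σx = 670, Σy = 128, Σx² = 115710, Σy² = 5898, Σxy = 20797
nΣxy − ΣxΣy = 83188 − 85760 = -2572
nΣx² − (Σx)² = 462840 − 448900 = 13940; nΣy² − (Σy)² = 23592 − 16384 = 7208
r = -2572 / √(13940 × 7208) = -2572 / 10023.9473 ≈ -0.257

-0.257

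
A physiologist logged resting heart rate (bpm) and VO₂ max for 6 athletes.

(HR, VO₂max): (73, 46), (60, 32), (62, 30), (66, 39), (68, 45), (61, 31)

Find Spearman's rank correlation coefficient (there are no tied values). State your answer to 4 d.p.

0.7714

Rank HR: 6, 1, 3, 4, 5, 2
Rank VO₂max: 6, 3, 1, 4, 5, 2
d = rank(HR) − rank(VO₂max): 0, -2, 2, 0, 0, 0; Σd² = 8
ρ = 1 − 6Σd² / [n(n²−1)] = 1 − 6×8 / (6×35) = 1 − 48/210 ≈ 0.7714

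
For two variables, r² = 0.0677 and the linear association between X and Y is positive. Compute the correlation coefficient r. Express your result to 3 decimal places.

|r| = √0.0677 = 0.260
The association is positive, so r = 0.260.

0.260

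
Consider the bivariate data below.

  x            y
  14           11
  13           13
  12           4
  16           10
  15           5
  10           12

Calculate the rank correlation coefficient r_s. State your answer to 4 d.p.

Rank x: 4, 3, 2, 6, 5, 1
Rank y: 4, 6, 1, 3, 2, 5
d = rank(x) − rank(y): 0, -3, 1, 3, 3, -4; Σd² = 44
ρ = 1 − 6Σd² / [n(n²−1)] = 1 − 6×44 / (6×35) = 1 − 264/210 ≈ -0.2571

-0.2571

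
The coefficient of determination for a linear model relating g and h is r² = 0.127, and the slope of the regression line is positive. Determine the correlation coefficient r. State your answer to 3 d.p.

0.356

|r| = √0.127 = 0.356
The association is positive, so r = 0.356.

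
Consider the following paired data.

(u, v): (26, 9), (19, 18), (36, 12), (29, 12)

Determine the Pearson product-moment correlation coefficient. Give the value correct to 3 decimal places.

-0.583

n = 4, Σu = 110, Σv = 51, Σu² = 3174, Σv² = 693, Σuv = 1356
nΣuv − ΣuΣv = 5424 − 5610 = -186
nΣu² − (Σu)² = 12696 − 12100 = 596; nΣv² − (Σv)² = 2772 − 2601 = 171
r = -186 / √(596 × 171) = -186 / 319.2429 ≈ -0.583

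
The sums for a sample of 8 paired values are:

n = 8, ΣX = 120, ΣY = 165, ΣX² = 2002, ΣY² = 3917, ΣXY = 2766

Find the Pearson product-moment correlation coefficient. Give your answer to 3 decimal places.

0.903

r = (nΣXY − ΣXΣY) / √[(nΣX² − (ΣX)²)(nΣY² − (ΣY)²)]
Numerator: 8×2766 − 120×165 = 2328
Denominator: √[(16016 − 14400)(31336 − 27225)] = √[1616 × 4111] = 2577.4747
r = 2328 / 2577.4747 ≈ 0.903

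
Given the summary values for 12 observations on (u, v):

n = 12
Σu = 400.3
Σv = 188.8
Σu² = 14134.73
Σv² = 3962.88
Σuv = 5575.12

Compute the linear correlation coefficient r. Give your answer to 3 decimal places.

r = (nΣuv − ΣuΣv) / √[(nΣu² − (Σu)²)(nΣv² − (Σv)²)]
Numerator: 12×5575.12 − 400.3×188.8 = -8675.2
Denominator: √[(169616.76 − 160240.09)(47554.56 − 35645.44)] = √[9376.67 × 11909.12] = 10567.3028
r = -8675.2 / 10567.3028 ≈ -0.821

-0.821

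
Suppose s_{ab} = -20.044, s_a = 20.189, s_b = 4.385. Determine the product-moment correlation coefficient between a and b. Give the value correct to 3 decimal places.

r = Cov(a,b) / (s_a · s_b) = -20.044 / (20.189 × 4.385)
  = -20.044 / 88.5288 ≈ -0.226

-0.226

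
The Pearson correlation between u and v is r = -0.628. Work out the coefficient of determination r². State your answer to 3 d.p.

r² = (-0.628)² = 0.394

0.394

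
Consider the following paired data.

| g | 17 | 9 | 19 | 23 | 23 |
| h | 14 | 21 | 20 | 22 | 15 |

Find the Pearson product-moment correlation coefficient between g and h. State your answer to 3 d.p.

n = 5, Σg = 91, Σh = 92, Σg² = 1789, Σh² = 1746, Σgh = 1658
nΣgh − ΣgΣh = 8290 − 8372 = -82
nΣg² − (Σg)² = 8945 − 8281 = 664; nΣh² − (Σh)² = 8730 − 8464 = 266
r = -82 / √(664 × 266) = -82 / 420.2666 ≈ -0.195

-0.195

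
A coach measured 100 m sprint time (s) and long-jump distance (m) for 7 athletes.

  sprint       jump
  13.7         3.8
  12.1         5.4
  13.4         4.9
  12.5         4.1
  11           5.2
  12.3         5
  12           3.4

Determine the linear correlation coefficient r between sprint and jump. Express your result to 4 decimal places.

n = 7, Σx = 87, Σy = 31.8, Σx² = 1086.2, Σy² = 148.02, Σxy = 393.81
nΣxy − ΣxΣy = 2756.67 − 2766.6 = -9.93
nΣx² − (Σx)² = 7603.4 − 7569 = 34.4; nΣy² − (Σy)² = 1036.14 − 1011.24 = 24.9
r = -9.93 / √(34.4 × 24.9) = -9.93 / 29.2670 ≈ -0.3393

-0.3393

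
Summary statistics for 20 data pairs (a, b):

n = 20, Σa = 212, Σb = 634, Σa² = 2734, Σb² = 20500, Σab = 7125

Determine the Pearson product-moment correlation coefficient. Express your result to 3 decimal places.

r = (nΣab − ΣaΣb) / √[(nΣa² − (Σa)²)(nΣb² − (Σb)²)]
Numerator: 20×7125 − 212×634 = 8092
Denominator: √[(54680 − 44944)(410000 − 401956)] = √[9736 × 8044] = 8849.6545
r = 8092 / 8849.6545 ≈ 0.914

0.914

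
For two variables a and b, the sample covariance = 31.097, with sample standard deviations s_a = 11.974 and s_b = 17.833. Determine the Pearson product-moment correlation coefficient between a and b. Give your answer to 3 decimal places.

0.146

r = Cov(a,b) / (s_a · s_b) = 31.097 / (11.974 × 17.833)
  = 31.097 / 213.5323 ≈ 0.146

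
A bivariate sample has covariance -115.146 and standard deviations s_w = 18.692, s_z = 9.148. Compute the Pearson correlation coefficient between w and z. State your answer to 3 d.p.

r = Cov(w,z) / (s_w · s_z) = -115.146 / (18.692 × 9.148)
  = -115.146 / 170.9944 ≈ -0.673

-0.673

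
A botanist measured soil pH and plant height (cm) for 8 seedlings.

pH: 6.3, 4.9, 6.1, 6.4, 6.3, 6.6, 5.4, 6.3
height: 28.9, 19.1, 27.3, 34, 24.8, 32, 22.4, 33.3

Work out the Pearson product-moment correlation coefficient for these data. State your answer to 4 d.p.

n = 8, Σx = 48.3, Σy = 221.8, Σx² = 293.97, Σy² = 6351, Σxy = 1357.98
nΣxy − ΣxΣy = 10863.84 − 10712.94 = 150.9
nΣx² − (Σx)² = 2351.76 − 2332.89 = 18.87; nΣy² − (Σy)² = 50808 − 49195.24 = 1612.76
r = 150.9 / √(18.87 × 1612.76) = 150.9 / 174.4499 ≈ 0.8650

0.8650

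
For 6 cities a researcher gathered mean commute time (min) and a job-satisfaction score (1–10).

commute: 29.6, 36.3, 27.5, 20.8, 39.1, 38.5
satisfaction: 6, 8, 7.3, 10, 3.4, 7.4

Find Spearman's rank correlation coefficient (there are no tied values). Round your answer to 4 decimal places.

Rank commute: 3, 4, 2, 1, 6, 5
Rank satisfaction: 2, 5, 3, 6, 1, 4
d = rank(commute) − rank(satisfaction): 1, -1, -1, -5, 5, 1; Σd² = 54
ρ = 1 − 6Σd² / [n(n²−1)] = 1 − 6×54 / (6×35) = 1 − 324/210 ≈ -0.5429

-0.5429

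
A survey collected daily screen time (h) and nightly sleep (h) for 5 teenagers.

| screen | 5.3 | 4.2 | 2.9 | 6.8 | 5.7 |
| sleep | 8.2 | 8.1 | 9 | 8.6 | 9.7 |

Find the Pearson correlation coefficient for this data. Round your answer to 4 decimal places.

0.0570

n = 5, Σx = 24.9, Σy = 43.6, Σx² = 132.87, Σy² = 381.9, Σxy = 217.35
nΣxy − ΣxΣy = 1086.75 − 1085.64 = 1.11
nΣx² − (Σx)² = 664.35 − 620.01 = 44.34; nΣy² − (Σy)² = 1909.5 − 1900.96 = 8.54
r = 1.11 / √(44.34 × 8.54) = 1.11 / 19.4593 ≈ 0.0570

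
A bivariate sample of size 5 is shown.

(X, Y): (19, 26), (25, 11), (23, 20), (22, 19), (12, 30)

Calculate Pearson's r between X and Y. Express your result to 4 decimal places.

-0.9116

n = 5, ΣX = 101, ΣY = 106, ΣX² = 2143, ΣY² = 2458, ΣXY = 2007
nΣXY − ΣXΣY = 10035 − 10706 = -671
nΣX² − (ΣX)² = 10715 − 10201 = 514; nΣY² − (ΣY)² = 12290 − 11236 = 1054
r = -671 / √(514 × 1054) = -671 / 736.0408 ≈ -0.9116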